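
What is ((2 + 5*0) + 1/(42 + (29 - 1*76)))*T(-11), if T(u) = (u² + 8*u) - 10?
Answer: 207/5 ≈ 41.400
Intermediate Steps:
T(u) = -10 + u² + 8*u
((2 + 5*0) + 1/(42 + (29 - 1*76)))*T(-11) = ((2 + 5*0) + 1/(42 + (29 - 1*76)))*(-10 + (-11)² + 8*(-11)) = ((2 + 0) + 1/(42 + (29 - 76)))*(-10 + 121 - 88) = (2 + 1/(42 - 47))*23 = (2 + 1/(-5))*23 = (2 - ⅕)*23 = (9/5)*23 = 207/5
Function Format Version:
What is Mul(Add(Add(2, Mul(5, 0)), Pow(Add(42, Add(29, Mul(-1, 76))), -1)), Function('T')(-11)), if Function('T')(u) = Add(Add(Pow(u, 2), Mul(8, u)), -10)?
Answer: Rational(207, 5) ≈ 41.400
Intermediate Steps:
Function('T')(u) = Add(-10, Pow(u, 2), Mul(8, u))
Mul(Add(Add(2, Mul(5, 0)), Pow(Add(42, Add(29, Mul(-1, 76))), -1)), Function('T')(-11)) = Mul(Add(Add(2, Mul(5, 0)), Pow(Add(42, Add(29, Mul(-1, 76))), -1)), Add(-10, Pow(-11, 2), Mul(8, -11))) = Mul(Add(Add(2, 0), Pow(Add(42, Add(29, -76)), -1)), Add(-10, 121, -88)) = Mul(Add(2, Pow(Add(42, -47), -1)), 23) = Mul(Add(2, Pow(-5, -1)), 23) = Mul(Add(2, Rational(-1, 5)), 23) = Mul(Rational(9, 5), 23) = Rational(207, 5)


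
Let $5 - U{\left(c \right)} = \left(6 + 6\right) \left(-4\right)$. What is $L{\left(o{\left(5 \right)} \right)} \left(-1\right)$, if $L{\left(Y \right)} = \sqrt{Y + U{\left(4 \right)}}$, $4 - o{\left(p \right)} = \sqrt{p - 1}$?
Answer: $- \sqrt{55} \approx -7.4162$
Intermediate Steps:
$U{\left(c \right)} = 53$ ($U{\left(c \right)} = 5 - \left(6 + 6\right) \left(-4\right) = 5 - 12 \left(-4\right) = 5 - -48 = 5 + 48 = 53$)
$o{\left(p \right)} = 4 - \sqrt{-1 + p}$ ($o{\left(p \right)} = 4 - \sqrt{p - 1} = 4 - \sqrt{-1 + p}$)
$L{\left(Y \right)} = \sqrt{53 + Y}$ ($L{\left(Y \right)} = \sqrt{Y + 53} = \sqrt{53 + Y}$)
$L{\left(o{\left(5 \right)} \right)} \left(-1\right) = \sqrt{53 + \left(4 - \sqrt{-1 + 5}\right)} \left(-1\right) = \sqrt{53 + \left(4 - \sqrt{4}\right)} \left(-1\right) = \sqrt{53 + \left(4 - 2\right)} \left(-1\right) = \sqrt{53 + 2} \left(-1\right) = \sqrt{55} \left(-1\right) = - \sqrt{55}$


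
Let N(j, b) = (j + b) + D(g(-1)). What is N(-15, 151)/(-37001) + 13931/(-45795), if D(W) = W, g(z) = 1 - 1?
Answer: -521689051/1694460795 ≈ -0.30788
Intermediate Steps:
g(z) = 0
N(j, b) = b + j (N(j, b) = (j + b) + 0 = (b + j) + 0 = b + j)
N(-15, 151)/(-37001) + 13931/(-45795) = (151 - 15)/(-37001) + 13931/(-45795) = 136*(-1/37001) + 13931*(-1/45795) = -136/37001 - 13931/45795 = -521689051/1694460795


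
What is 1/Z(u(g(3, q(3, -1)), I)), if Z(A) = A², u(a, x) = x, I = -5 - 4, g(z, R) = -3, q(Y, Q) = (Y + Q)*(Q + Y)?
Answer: 1/81 ≈ 0.012346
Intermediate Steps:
q(Y, Q) = (Q + Y)² (q(Y, Q) = (Q + Y)*(Q + Y) = (Q + Y)²)
I = -9
1/Z(u(g(3, q(3, -1)), I)) = 1/((-9)²) = 1/81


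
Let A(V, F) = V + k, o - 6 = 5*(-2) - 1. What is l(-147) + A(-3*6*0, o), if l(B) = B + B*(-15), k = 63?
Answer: 2121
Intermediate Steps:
o = -5 (o = 6 + (5*(-2) - 1) = 6 + (-10 - 1) = 6 - 11 = -5)
l(B) = -14*B (l(B) = B - 15*B = -14*B)
A(V, F) = 63 + V (A(V, F) = V + 63 = 63 + V)
l(-147) + A(-3*6*0, o) = -14*(-147) + (63 - 3*6*0) = 2058 + (63 - 18*0) = 2058 + (63 + 0) = 2058 + 63 = 2121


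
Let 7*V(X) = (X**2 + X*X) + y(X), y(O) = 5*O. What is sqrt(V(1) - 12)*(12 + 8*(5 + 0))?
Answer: 52*I*sqrt(11) ≈ 172.46*I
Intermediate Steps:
V(X) = 2*X**2/7 + 5*X/7 (V(X) = ((X**2 + X*X) + 5*X)/7 = ((X**2 + X**2) + 5*X)/7 = (2*X**2 + 5*X)/7 = 2*X**2/7 + 5*X/7)
sqrt(V(1) - 12)*(12 + 8*(5 + 0)) = sqrt((1/7)*1*(5 + 2*1) - 12)*(12 + 8*(5 + 0)) = sqrt((1/7)*1*(5 + 2) - 12)*(12 + 8*5) = sqrt((1/7)*1*7 - 12)*(12 + 40) = sqrt(1 - 12)*52 = sqrt(-11)*52 = (I*sqrt(11))*52 = 52*I*sqrt(11)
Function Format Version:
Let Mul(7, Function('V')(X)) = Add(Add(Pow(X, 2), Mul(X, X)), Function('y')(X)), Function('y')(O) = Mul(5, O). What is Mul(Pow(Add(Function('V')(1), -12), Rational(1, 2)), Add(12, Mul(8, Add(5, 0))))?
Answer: Mul(52, I, Pow(11, Rational(1, 2))) ≈ Mul(172.46, I)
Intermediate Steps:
Function('V')(X) = Add(Mul(Rational(2, 7), Pow(X, 2)), Mul(Rational(5, 7), X)) (Function('V')(X) = Mul(Rational(1, 7), Add(Add(Pow(X, 2), Mul(X, X)), Mul(5, X))) = Mul(Rational(1, 7), Add(Add(Pow(X, 2), Pow(X, 2)), Mul(5, X))) = Mul(Rational(1, 7), Add(Mul(2, Pow(X, 2)), Mul(5, X))) = Add(Mul(Rational(2, 7), Pow(X, 2)), Mul(Rational(5, 7), X)))
Mul(Pow(Add(Function('V')(1), -12), Rational(1, 2)), Add(12, Mul(8, Add(5, 0)))) = Mul(Pow(Add(Mul(Rational(1, 7), 1, Add(5, Mul(2, 1))), -12), Rational(1, 2)), Add(12, Mul(8, Add(5, 0)))) = Mul(Pow(Add(Mul(Rational(1, 7), 1, Add(5, 2)), -12), Rational(1, 2)), Add(12, Mul(8, 5))) = Mul(Pow(Add(Mul(Rational(1, 7), 1, 7), -12), Rational(1, 2)), Add(12, 40)) = Mul(Pow(Add(1, -12), Rational(1, 2)), 52) = Mul(Pow(-11, Rational(1, 2)), 52) = Mul(Mul(I, Pow(11, Rational(1, 2))), 52) = Mul(52, I, Pow(11, Rational(1, 2)))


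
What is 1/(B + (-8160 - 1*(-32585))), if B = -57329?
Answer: -1/32904 ≈ -3.0391e-5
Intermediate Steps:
1/(B + (-8160 - 1*(-32585))) = 1/(-57329 + (-8160 - 1*(-32585))) = 1/(-57329 + (-8160 + 32585)) = 1/(-57329 + 24425) = 1/(-32904) = -1/32904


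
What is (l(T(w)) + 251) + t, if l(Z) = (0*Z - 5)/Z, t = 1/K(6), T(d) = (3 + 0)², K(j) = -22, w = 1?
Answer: 49579/198 ≈ 250.40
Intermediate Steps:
T(d) = 9 (T(d) = 3² = 9)
t = -1/22 (t = 1/(-22) = -1/22 ≈ -0.045455)
l(Z) = -5/Z (l(Z) = (0 - 5)/Z = -5/Z)
(l(T(w)) + 251) + t = (-5/9 + 251) - 1/22 = 2254/9 - 1/22 = 49579/198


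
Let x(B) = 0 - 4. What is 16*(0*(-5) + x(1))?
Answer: -64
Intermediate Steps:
x(B) = -4
16*(0*(-5) + x(1)) = 16*(0*(-5) - 4) = 16*(0 - 4) = 16*(-4) = -64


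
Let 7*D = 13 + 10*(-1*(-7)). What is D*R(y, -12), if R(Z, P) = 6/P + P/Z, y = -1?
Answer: 1909/14 ≈ 136.36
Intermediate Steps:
D = 83/7 (D = (13 + 10*(-1*(-7)))/7 = (13 + 10*7)/7 = (13 + 70)/7 = (1/7)*83 = 83/7 ≈ 11.857)
D*R(y, -12) = 83*(6/(-12) - 12/(-1))/7 = 83*(6*(-1/12) - 12*(-1))/7 = 83*(-1/2 + 12)/7 = (83/7)*(23/2) = 1909/14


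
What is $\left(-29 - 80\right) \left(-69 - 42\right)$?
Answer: $12099$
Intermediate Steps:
$\left(-29 - 80\right) \left(-69 - 42\right) = - 109 \left(-69 - 42\right) = \left(-109\right) \left(-111\right) = 12099$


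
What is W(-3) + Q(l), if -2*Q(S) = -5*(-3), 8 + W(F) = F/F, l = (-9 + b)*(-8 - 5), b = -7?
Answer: -29/2 ≈ -14.500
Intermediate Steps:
l = 208 (l = (-9 - 7)*(-8 - 5) = -16*(-13) = 208)
W(F) = -7 (W(F) = -8 + F/F = -8 + 1 = -7)
Q(S) = -15/2 (Q(S) = -(-5)*(-3)/2 = -½*15 = -15/2)
W(-3) + Q(l) = -7 - 15/2 = -29/2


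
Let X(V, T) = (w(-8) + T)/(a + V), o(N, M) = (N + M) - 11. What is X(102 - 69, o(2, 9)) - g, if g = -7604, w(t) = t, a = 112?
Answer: 1102572/145 ≈ 7603.9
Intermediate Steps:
o(N, M) = -11 + M + N (o(N, M) = (M + N) - 11 = -11 + M + N)
X(V, T) = (-8 + T)/(112 + V)
X(102 - 69, o(2, 9)) - g = (-8 + (-11 + 9 + 2))/(112 + (102 - 69)) - 1*(-7604) = (-8 + 0)/(112 + 33) + 7604 = -8/145 + 7604 = 1102572/145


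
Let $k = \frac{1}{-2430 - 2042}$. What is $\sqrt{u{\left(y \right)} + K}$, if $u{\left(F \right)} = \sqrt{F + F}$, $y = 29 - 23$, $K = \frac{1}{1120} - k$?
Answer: $\frac{\sqrt{27351870 + 48997020800 \sqrt{3}}}{156520} \approx 1.8615$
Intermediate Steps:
$k = - \frac{1}{4472}$ ($k = \frac{1}{-4472} = - \frac{1}{4472} \approx -0.00022361$)
$K = \frac{699}{626080}$ ($K = \frac{1}{1120} - - \frac{1}{4472} = \frac{1}{1120} + \frac{1}{4472} = \frac{699}{626080} \approx 0.0011165$)
$y = 6$ ($y = 29 - 23 = 6$)
$u{\left(F \right)} = \sqrt{2} \sqrt{F}$ ($u{\left(F \right)} = \sqrt{2 F} = \sqrt{2} \sqrt{F}$)
$\sqrt{u{\left(y \right)} + K} = \sqrt{\sqrt{2} \sqrt{6} + \frac{699}{626080}} = \sqrt{2 \sqrt{3} + \frac{699}{626080}} = \sqrt{\frac{699}{626080} + 2 \sqrt{3}}$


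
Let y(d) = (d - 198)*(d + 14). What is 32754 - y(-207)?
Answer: -45411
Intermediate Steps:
y(d) = (-198 + d)*(14 + d)
32754 - y(-207) = 32754 - (-2772 + (-207)² - 184*(-207)) = 32754 - (-2772 + 42849 + 38088) = 32754 - 1*78165 = 32754 - 78165 = -45411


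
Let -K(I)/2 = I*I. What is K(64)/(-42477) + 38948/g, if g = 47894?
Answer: 146195846/145313817 ≈ 1.0061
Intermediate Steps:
K(I) = -2*I² (K(I) = -2*I*I = -2*I²)
K(64)/(-42477) + 38948/g = -2*64²/(-42477) + 38948/47894 = -2*4096*(-1/42477) + 38948*(1/47894) = -8192*(-1/42477) + 2782/3421 = 8192/42477 + 2782/3421 = 146195846/145313817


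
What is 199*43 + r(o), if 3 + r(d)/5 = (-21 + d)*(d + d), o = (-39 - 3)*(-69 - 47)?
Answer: 236349262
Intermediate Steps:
o = 4872 (o = -42*(-116) = 4872)
r(d) = -15 + 10*d*(-21 + d) (r(d) = -15 + 5*((-21 + d)*(d + d)) = -15 + 5*((-21 + d)*(2*d)) = -15 + 5*(2*d*(-21 + d)) = -15 + 10*d*(-21 + d))
199*43 + r(o) = 199*43 + (-15 - 210*4872 + 10*4872²) = 8557 + (-15 - 1023120 + 10*23736384) = 8557 + (-15 - 1023120 + 237363840) = 8557 + 236340705 = 236349262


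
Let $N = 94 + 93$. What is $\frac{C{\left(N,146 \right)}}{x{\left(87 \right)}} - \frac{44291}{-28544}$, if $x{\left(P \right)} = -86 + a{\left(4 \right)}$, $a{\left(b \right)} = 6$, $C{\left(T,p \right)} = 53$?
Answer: $\frac{126903}{142720} \approx 0.88917$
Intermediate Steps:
$N = 187$
$x{\left(P \right)} = -80$ ($x{\left(P \right)} = -86 + 6 = -80$)
$\frac{C{\left(N,146 \right)}}{x{\left(87 \right)}} - \frac{44291}{-28544} = \frac{53}{-80} - \frac{44291}{-28544} = 53 \left(- \frac{1}{80}\right) - - \frac{44291}{28544} = - \frac{53}{80} + \frac{44291}{28544} = \frac{126903}{142720}$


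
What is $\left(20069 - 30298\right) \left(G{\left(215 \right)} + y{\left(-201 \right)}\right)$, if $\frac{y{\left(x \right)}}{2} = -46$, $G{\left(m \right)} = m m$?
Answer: $-471894457$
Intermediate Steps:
$G{\left(m \right)} = m^{2}$
$y{\left(x \right)} = -92$ ($y{\left(x \right)} = 2 \left(-46\right) = -92$)
$\left(20069 - 30298\right) \left(G{\left(215 \right)} + y{\left(-201 \right)}\right) = \left(20069 - 30298\right) \left(215^{2} - 92\right) = - 10229 \left(46225 - 92\right) = \left(-10229\right) 46133 = -471894457$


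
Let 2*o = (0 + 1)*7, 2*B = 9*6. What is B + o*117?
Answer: 873/2 ≈ 436.50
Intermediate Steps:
B = 27 (B = (9*6)/2 = (½)*54 = 27)
o = 7/2 (o = ((0 + 1)*7)/2 = (1*7)/2 = (½)*7 = 7/2 ≈ 3.5000)
B + o*117 = 27 + (7/2)*117 = 27 + 819/2 = 873/2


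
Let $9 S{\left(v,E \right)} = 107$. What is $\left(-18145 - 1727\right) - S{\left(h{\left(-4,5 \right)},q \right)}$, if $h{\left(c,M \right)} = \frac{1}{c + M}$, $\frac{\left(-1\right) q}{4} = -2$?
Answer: $- \frac{178955}{9} \approx -19884.0$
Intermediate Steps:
$q = 8$ ($q = \left(-4\right) \left(-2\right) = 8$)
$h{\left(c,M \right)} = \frac{1}{M + c}$
$S{\left(v,E \right)} = \frac{107}{9}$ ($S{\left(v,E \right)} = \frac{1}{9} \cdot 107 = \frac{107}{9}$)
$\left(-18145 - 1727\right) - S{\left(h{\left(-4,5 \right)},q \right)} = \left(-18145 - 1727\right) - \frac{107}{9} = -19872 - \frac{107}{9} = - \frac{178955}{9}$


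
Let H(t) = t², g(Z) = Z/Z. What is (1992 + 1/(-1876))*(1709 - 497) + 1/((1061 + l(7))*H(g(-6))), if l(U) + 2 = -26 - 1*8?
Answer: 1160615980294/480725 ≈ 2.4143e+6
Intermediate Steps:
g(Z) = 1
l(U) = -36 (l(U) = -2 + (-26 - 1*8) = -2 + (-26 - 8) = -2 - 34 = -36)
(1992 + 1/(-1876))*(1709 - 497) + 1/((1061 + l(7))*H(g(-6))) = (1992 + 1/(-1876))*(1709 - 497) + 1/((1061 - 36)*(1²)) = (1992 - 1/1876)*1212 + 1/(1025*1) = (3736991/1876)*1212 + (1/1025)*1 = 1132308273/469 + 1/1025 = 1160615980294/480725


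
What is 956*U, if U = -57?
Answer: -54492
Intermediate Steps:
956*U = 956*(-57) = -54492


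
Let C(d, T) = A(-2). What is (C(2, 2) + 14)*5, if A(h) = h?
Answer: 60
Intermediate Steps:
C(d, T) = -2
(C(2, 2) + 14)*5 = (-2 + 14)*5 = 12*5 = 60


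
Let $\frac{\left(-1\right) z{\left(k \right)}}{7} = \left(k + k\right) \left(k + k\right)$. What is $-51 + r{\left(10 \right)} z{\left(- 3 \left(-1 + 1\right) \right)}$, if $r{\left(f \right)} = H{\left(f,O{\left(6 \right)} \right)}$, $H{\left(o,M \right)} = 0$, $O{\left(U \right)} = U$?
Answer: $-51$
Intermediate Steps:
$r{\left(f \right)} = 0$
$z{\left(k \right)} = - 28 k^{2}$ ($z{\left(k \right)} = - 7 \left(k + k\right) \left(k + k\right) = - 7 \cdot 2 k 2 k = - 7 \cdot 4 k^{2} = - 28 k^{2}$)
$-51 + r{\left(10 \right)} z{\left(- 3 \left(-1 + 1\right) \right)} = -51 + 0 \left(- 28 \left(- 3 \left(-1 + 1\right)\right)^{2}\right) = -51 + 0 \left(- 28 \left(\left(-3\right) 0\right)^{2}\right) = -51 + 0 \left(- 28 \cdot 0^{2}\right) = -51 + 0 \left(\left(-28\right) 0\right) = -51 + 0 \cdot 0 = -51 + 0 = -51$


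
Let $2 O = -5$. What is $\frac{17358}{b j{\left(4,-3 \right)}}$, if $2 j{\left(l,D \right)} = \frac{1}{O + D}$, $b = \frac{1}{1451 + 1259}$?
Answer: $-517441980$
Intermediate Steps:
$O = - \frac{5}{2}$ ($O = \frac{1}{2} \left(-5\right) = - \frac{5}{2} \approx -2.5$)
$b = \frac{1}{2710} \approx 0.000369$
$j{\left(l,D \right)} = \frac{1}{2 \left(- \frac{5}{2} + D\right)}$
$\frac{17358}{b j{\left(4,-3 \right)}} = \frac{17358}{\frac{1}{2710} \frac{1}{-5 + 2 \left(-3\right)}} = \frac{17358}{\frac{1}{2710} \frac{1}{-5 - 6}} = \frac{17358}{\frac{1}{2710} \frac{1}{-11}} = \frac{17358}{\frac{1}{2710} \left(- \frac{1}{11}\right)} = \frac{17358}{- \frac{1}{29810}} = 17358 \left(-29810\right) = -517441980$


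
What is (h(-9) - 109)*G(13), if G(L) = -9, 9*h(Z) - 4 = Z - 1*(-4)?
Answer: 982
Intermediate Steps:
h(Z) = 8/9 + Z/9 (h(Z) = 4/9 + (Z - 1*(-4))/9 = 4/9 + (Z + 4)/9 = 4/9 + (4 + Z)/9 = 4/9 + (4/9 + Z/9) = 8/9 + Z/9)
(h(-9) - 109)*G(13) = ((8/9 + (1/9)*(-9)) - 109)*(-9) = ((8/9 - 1) - 109)*(-9) = (-1/9 - 109)*(-9) = -982/9*(-9) = 982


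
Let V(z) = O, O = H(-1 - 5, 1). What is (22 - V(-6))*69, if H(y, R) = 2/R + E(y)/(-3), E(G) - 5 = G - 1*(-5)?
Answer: 1472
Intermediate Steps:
E(G) = 10 + G (E(G) = 5 + (G - 1*(-5)) = 5 + (G + 5) = 5 + (5 + G) = 10 + G)
H(y, R) = -10/3 + 2/R - y/3 (H(y, R) = 2/R + (10 + y)/(-3) = 2/R + (10 + y)*(-⅓) = 2/R + (-10/3 - y/3) = -10/3 + 2/R - y/3)
O = ⅔ (O = (⅓)*(6 - 1*1*(10 + (-1 - 5)))/1 = (⅓)*1*(6 - 1*1*(10 - 6)) = (⅓)*1*(6 - 1*1*4) = (⅓)*1*(6 - 4) = (⅓)*1*2 = ⅔ ≈ 0.66667)
V(z) = ⅔
(22 - V(-6))*69 = (22 - 1*⅔)*69 = (22 - ⅔)*69 = (64/3)*69 = 1472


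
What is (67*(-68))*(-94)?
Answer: 428264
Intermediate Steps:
(67*(-68))*(-94) = -4556*(-94) = 428264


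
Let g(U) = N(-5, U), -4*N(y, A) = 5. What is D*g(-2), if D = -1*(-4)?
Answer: -5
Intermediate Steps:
N(y, A) = -5/4 (N(y, A) = -¼*5 = -5/4)
g(U) = -5/4
D = 4
D*g(-2) = 4*(-5/4) = -5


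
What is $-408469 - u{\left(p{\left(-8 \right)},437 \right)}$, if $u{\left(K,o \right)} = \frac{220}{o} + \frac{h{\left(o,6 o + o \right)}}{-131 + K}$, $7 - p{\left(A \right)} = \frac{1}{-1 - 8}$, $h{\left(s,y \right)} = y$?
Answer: $- \frac{199016776848}{487255} \approx -4.0845 \cdot 10^{5}$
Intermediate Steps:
$p{\left(A \right)} = \frac{64}{9}$ ($p{\left(A \right)} = 7 - \frac{1}{-1 - 8} = 7 - \frac{1}{-9} = 7 - - \frac{1}{9} = 7 + \frac{1}{9} = \frac{64}{9}$)
$u{\left(K,o \right)} = \frac{220}{o} + \frac{7 o}{-131 + K}$ ($u{\left(K,o \right)} = \frac{220}{o} + \frac{6 o + o}{-131 + K} = \frac{220}{o} + \frac{7 o}{-131 + K}$)
$-408469 - u{\left(p{\left(-8 \right)},437 \right)} = -408469 - \frac{-28820 + 7 \cdot 437^{2} + 220 \cdot \frac{64}{9}}{437 \left(-131 + \frac{64}{9}\right)} = -408469 - \frac{-28820 + 7 \cdot 190969 + \frac{14080}{9}}{437 \left(- \frac{1115}{9}\right)} = -408469 - \frac{1}{437} \left(- \frac{9}{1115}\right) \left(-28820 + 1336783 + \frac{14080}{9}\right) = -408469 - \frac{1}{437} \left(- \frac{9}{1115}\right) \frac{11785747}{9} = -408469 - - \frac{11785747}{487255} = -408469 + \frac{11785747}{487255} = - \frac{199016776848}{487255}$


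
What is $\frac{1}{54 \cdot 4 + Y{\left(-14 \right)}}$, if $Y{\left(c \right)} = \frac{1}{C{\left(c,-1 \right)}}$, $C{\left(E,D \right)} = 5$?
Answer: $\frac{5}{1081} \approx 0.0046254$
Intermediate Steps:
$Y{\left(c \right)} = \frac{1}{5}$
$\frac{1}{54 \cdot 4 + Y{\left(-14 \right)}} = \frac{1}{54 \cdot 4 + \frac{1}{5}} = \frac{1}{216 + \frac{1}{5}} = \frac{1}{\frac{1081}{5}} = \frac{5}{1081}$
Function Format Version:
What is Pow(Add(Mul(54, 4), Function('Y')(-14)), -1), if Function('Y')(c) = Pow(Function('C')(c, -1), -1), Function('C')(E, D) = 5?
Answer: Rational(5, 1081) ≈ 0.0046254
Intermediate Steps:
Function('Y')(c) = Rational(1, 5) (Function('Y')(c) = Pow(5, -1) = Rational(1, 5))
Pow(Add(Mul(54, 4), Function('Y')(-14)), -1) = Pow(Add(Mul(54, 4), Rational(1, 5)), -1) = Pow(Add(216, Rational(1, 5)), -1) = Pow(Rational(1081, 5), -1) = Rational(5, 1081)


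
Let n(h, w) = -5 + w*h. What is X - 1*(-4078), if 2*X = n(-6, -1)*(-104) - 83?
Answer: 7969/2 ≈ 3984.5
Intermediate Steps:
n(h, w) = -5 + h*w
X = -187/2 (X = ((-5 - 6*(-1))*(-104) - 83)/2 = ((-5 + 6)*(-104) - 83)/2 = (1*(-104) - 83)/2 = (-104 - 83)/2 = (½)*(-187) = -187/2 ≈ -93.500)
X - 1*(-4078) = -187/2 - 1*(-4078) = -187/2 + 4078 = 7969/2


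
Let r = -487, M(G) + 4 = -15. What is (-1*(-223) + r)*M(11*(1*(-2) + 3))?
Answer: 5016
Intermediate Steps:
M(G) = -19 (M(G) = -4 - 15 = -19)
(-1*(-223) + r)*M(11*(1*(-2) + 3)) = (-1*(-223) - 487)*(-19) = (223 - 487)*(-19) = -264*(-19) = 5016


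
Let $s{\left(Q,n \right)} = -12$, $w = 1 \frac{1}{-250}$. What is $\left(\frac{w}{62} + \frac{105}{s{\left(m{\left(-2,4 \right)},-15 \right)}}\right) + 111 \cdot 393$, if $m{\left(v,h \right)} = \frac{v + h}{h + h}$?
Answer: $\frac{338010437}{7750} \approx 43614.0$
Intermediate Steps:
$w = - \frac{1}{250}$ ($w = 1 \left(- \frac{1}{250}\right) = - \frac{1}{250} \approx -0.004$)
$m{\left(v,h \right)} = \frac{h + v}{2 h}$
$\left(\frac{w}{62} + \frac{105}{s{\left(m{\left(-2,4 \right)},-15 \right)}}\right) + 111 \cdot 393 = \left(- \frac{1}{250 \cdot 62} + \frac{105}{-12}\right) + 111 \cdot 393 = \left(\left(- \frac{1}{250}\right) \frac{1}{62} + 105 \left(- \frac{1}{12}\right)\right) + 43623 = \left(- \frac{1}{15500} - \frac{35}{4}\right) + 43623 = - \frac{67813}{7750} + 43623 = \frac{338010437}{7750}$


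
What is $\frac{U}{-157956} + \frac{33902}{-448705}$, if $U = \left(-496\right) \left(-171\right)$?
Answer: $- \frac{3617698966}{5906303915} \approx -0.61251$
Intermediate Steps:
$U = 84816$
$\frac{U}{-157956} + \frac{33902}{-448705} = \frac{84816}{-157956} + \frac{33902}{-448705} = 84816 \left(- \frac{1}{157956}\right) + 33902 \left(- \frac{1}{448705}\right) = - \frac{7068}{13163} - \frac{33902}{448705} = - \frac{3617698966}{5906303915}$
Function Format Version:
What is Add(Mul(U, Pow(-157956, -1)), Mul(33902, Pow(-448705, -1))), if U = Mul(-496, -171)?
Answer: Rational(-3617698966, 5906303915) ≈ -0.61251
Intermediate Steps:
U = 84816
Add(Mul(U, Pow(-157956, -1)), Mul(33902, Pow(-448705, -1))) = Add(Mul(84816, Pow(-157956, -1)), Mul(33902, Pow(-448705, -1))) = Add(Mul(84816, Rational(-1, 157956)), Mul(33902, Rational(-1, 448705))) = Add(Rational(-7068, 13163), Rational(-33902, 448705)) = Rational(-3617698966, 5906303915)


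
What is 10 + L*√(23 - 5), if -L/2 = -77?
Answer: 10 + 462*√2 ≈ 663.37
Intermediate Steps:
L = 154 (L = -2*(-77) = 154)
10 + L*√(23 - 5) = 10 + 154*√(23 - 5) = 10 + 154*√18 = 10 + 154*(3*√2) = 10 + 462*√2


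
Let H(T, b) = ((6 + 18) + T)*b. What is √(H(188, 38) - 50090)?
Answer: I*√42034 ≈ 205.02*I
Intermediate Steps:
H(T, b) = b*(24 + T) (H(T, b) = (24 + T)*b = b*(24 + T))
√(H(188, 38) - 50090) = √(38*(24 + 188) - 50090) = √(38*212 - 50090) = √(8056 - 50090) = √(-42034) = I*√42034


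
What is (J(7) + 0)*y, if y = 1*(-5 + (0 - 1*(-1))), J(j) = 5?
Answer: -20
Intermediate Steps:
y = -4 (y = 1*(-5 + (0 + 1)) = 1*(-5 + 1) = 1*(-4) = -4)
(J(7) + 0)*y = (5 + 0)*(-4) = 5*(-4) = -20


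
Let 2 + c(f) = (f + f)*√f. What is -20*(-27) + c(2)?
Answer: 538 + 4*√2 ≈ 543.66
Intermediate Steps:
c(f) = -2 + 2*f^(3/2) (c(f) = -2 + (f + f)*√f = -2 + (2*f)*√f = -2 + 2*f^(3/2))
-20*(-27) + c(2) = -20*(-27) + (-2 + 2*2^(3/2)) = 540 + (-2 + 2*(2*√2)) = 540 + (-2 + 4*√2) = 538 + 4*√2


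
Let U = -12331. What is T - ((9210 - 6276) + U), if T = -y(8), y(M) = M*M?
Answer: 9333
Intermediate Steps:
y(M) = M**2
T = -64 (T = -1*8**2 = -1*64 = -64)
T - ((9210 - 6276) + U) = -64 - ((9210 - 6276) - 12331) = -64 - (2934 - 12331) = -64 - 1*(-9397) = -64 + 9397 = 9333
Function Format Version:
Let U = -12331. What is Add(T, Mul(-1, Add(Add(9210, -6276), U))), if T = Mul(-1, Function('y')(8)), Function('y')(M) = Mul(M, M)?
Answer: 9333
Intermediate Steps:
Function('y')(M) = Pow(M, 2)
T = -64 (T = Mul(-1, Pow(8, 2)) = Mul(-1, 64) = -64)
Add(T, Mul(-1, Add(Add(9210, -6276), U))) = Add(-64, Mul(-1, Add(Add(9210, -6276), -12331))) = Add(-64, Mul(-1, Add(2934, -12331))) = Add(-64, Mul(-1, -9397)) = Add(-64, 9397) = 9333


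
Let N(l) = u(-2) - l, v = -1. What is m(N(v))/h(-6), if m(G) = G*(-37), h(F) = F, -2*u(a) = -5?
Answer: 259/12 ≈ 21.583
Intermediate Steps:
u(a) = 5/2 (u(a) = -1/2*(-5) = 5/2)
N(l) = 5/2 - l
m(G) = -37*G
m(N(v))/h(-6) = -37*(5/2 - 1*(-1))/(-6) = -37*(5/2 + 1)*(-1/6) = -37*7/2*(-1/6) = -259/2*(-1/6) = 259/12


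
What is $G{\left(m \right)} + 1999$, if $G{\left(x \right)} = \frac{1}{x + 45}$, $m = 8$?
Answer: $\frac{105948}{53} \approx 1999.0$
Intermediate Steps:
$G{\left(x \right)} = \frac{1}{45 + x}$
$G{\left(m \right)} + 1999 = \frac{1}{45 + 8} + 1999 = \frac{1}{53} + 1999 = \frac{105948}{53}$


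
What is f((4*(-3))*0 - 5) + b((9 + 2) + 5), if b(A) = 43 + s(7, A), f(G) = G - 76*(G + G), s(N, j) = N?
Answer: 805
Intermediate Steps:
f(G) = -151*G (f(G) = G - 152*G = -151*G)
b(A) = 50 (b(A) = 43 + 7 = 50)
f((4*(-3))*0 - 5) + b((9 + 2) + 5) = -151*((4*(-3))*0 - 5) + 50 = -151*(-12*0 - 5) + 50 = -151*(0 - 5) + 50 = -151*(-5) + 50 = 755 + 50 = 805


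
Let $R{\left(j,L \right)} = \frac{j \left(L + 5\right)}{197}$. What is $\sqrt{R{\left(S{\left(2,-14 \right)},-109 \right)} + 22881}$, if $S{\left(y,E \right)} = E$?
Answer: $\frac{\sqrt{888275561}}{197} \approx 151.29$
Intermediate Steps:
$R{\left(j,L \right)} = \frac{j \left(5 + L\right)}{197}$ ($R{\left(j,L \right)} = j \left(5 + L\right) \frac{1}{197} = \frac{j \left(5 + L\right)}{197}$)
$\sqrt{R{\left(S{\left(2,-14 \right)},-109 \right)} + 22881} = \sqrt{\frac{1}{197} \left(-14\right) \left(5 - 109\right) + 22881} = \sqrt{\frac{1}{197} \left(-14\right) \left(-104\right) + 22881} = \sqrt{\frac{1456}{197} + 22881} = \sqrt{\frac{4509013}{197}} = \frac{\sqrt{888275561}}{197}$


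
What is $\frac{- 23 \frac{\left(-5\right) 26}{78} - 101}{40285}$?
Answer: $- \frac{188}{120855} \approx -0.0015556$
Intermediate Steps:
$\frac{- 23 \frac{\left(-5\right) 26}{78} - 101}{40285} = \left(- 23 \left(\left(-130\right) \frac{1}{78}\right) - 101\right) \frac{1}{40285} = \left(\left(-23\right) \left(- \frac{5}{3}\right) - 101\right) \frac{1}{40285} = \left(\frac{115}{3} - 101\right) \frac{1}{40285} = \left(- \frac{188}{3}\right) \frac{1}{40285} = - \frac{188}{120855}$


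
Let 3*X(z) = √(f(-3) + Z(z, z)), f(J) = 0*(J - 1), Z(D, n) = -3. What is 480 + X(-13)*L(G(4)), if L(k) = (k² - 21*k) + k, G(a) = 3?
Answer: 480 - 17*I*√3 ≈ 480.0 - 29.445*I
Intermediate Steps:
f(J) = 0 (f(J) = 0*(-1 + J) = 0)
L(k) = k² - 20*k
X(z) = I*√3/3 (X(z) = √(0 - 3)/3 = √(-3)/3 = (I*√3)/3 = I*√3/3)
480 + X(-13)*L(G(4)) = 480 + (I*√3/3)*(3*(-20 + 3)) = 480 + (I*√3/3)*(3*(-17)) = 480 + (I*√3/3)*(-51) = 480 - 17*I*√3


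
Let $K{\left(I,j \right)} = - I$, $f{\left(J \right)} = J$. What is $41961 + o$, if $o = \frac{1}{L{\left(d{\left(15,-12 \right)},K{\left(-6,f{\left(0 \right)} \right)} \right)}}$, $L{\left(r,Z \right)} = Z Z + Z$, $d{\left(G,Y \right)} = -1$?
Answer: $\frac{1762363}{42} \approx 41961.0$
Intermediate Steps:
$L{\left(r,Z \right)} = Z + Z^{2}$ ($L{\left(r,Z \right)} = Z^{2} + Z = Z + Z^{2}$)
$o = \frac{1}{42}$ ($o = \frac{1}{\left(-1\right) \left(-6\right) \left(1 - -6\right)} = \frac{1}{6 \left(1 + 6\right)} = \frac{1}{6 \cdot 7} = \frac{1}{42} \approx 0.02381$)
$41961 + o = 41961 + \frac{1}{42} = \frac{1762363}{42}$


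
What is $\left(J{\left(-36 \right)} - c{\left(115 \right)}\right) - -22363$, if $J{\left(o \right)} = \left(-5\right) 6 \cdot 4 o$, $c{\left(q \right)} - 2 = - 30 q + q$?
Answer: $30016$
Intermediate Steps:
$c{\left(q \right)} = 2 - 29 q$ ($c{\left(q \right)} = 2 + \left(- 30 q + q\right) = 2 - 29 q$)
$J{\left(o \right)} = - 120 o$ ($J{\left(o \right)} = - 30 \cdot 4 o = - 120 o$)
$\left(J{\left(-36 \right)} - c{\left(115 \right)}\right) - -22363 = \left(\left(-120\right) \left(-36\right) - \left(2 - 3335\right)\right) - -22363 = \left(4320 - \left(2 - 3335\right)\right) + 22363 = \left(4320 - -3333\right) + 22363 = \left(4320 + 3333\right) + 22363 = 7653 + 22363 = 30016$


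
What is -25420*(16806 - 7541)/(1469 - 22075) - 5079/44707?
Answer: 5264561283113/460616221 ≈ 11429.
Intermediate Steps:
-25420*(16806 - 7541)/(1469 - 22075) - 5079/44707 = -25420/((-20606/9265)) - 5079*1/44707 = -25420/((-20606*1/9265)) - 5079/44707 = -25420/(-20606/9265) - 5079/44707 = -25420*(-9265/20606) - 5079/44707 = 117758150/10303 - 5079/44707 = 5264561283113/460616221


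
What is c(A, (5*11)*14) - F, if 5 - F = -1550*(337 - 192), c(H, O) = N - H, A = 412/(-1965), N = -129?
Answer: -441896648/1965 ≈ -2.2488e+5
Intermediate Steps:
A = -412/1965 (A = 412*(-1/1965) = -412/1965 ≈ -0.20967)
c(H, O) = -129 - H
F = 224755 (F = 5 - (-1550)*(337 - 192) = 5 - (-1550)*145 = 5 - 1*(-224750) = 5 + 224750 = 224755)
c(A, (5*11)*14) - F = (-129 - 1*(-412/1965)) - 1*224755 = (-129 + 412/1965) - 224755 = -253073/1965 - 224755 = -441896648/1965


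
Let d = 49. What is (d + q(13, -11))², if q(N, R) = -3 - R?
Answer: 3249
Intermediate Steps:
(d + q(13, -11))² = (49 + (-3 - 1*(-11)))² = (49 + (-3 + 11))² = (49 + 8)² = 57² = 3249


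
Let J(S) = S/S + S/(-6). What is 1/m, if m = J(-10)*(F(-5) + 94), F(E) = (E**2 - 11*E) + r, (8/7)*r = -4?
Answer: 3/1364 ≈ 0.0021994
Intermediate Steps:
r = -7/2 (r = (7/8)*(-4) = -7/2 ≈ -3.5000)
J(S) = 1 - S/6 (J(S) = 1 + S*(-1/6) = 1 - S/6)
F(E) = -7/2 + E**2 - 11*E (F(E) = (E**2 - 11*E) - 7/2 = -7/2 + E**2 - 11*E)
m = 1364/3 (m = (1 - 1/6*(-10))*((-7/2 + (-5)**2 - 11*(-5)) + 94) = (1 + 5/3)*((-7/2 + 25 + 55) + 94) = 8*(153/2 + 94)/3 = (8/3)*(341/2) = 1364/3 ≈ 454.67)
1/m = 1/(1364/3) = 3/1364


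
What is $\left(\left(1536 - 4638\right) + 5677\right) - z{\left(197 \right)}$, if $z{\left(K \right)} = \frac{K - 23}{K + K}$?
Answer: $\frac{507188}{197} \approx 2574.6$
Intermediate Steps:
$z{\left(K \right)} = \frac{-23 + K}{2 K}$
$\left(\left(1536 - 4638\right) + 5677\right) - z{\left(197 \right)} = \left(\left(1536 - 4638\right) + 5677\right) - \frac{-23 + 197}{2 \cdot 197} = \left(-3102 + 5677\right) - \frac{1}{2} \cdot \frac{1}{197} \cdot 174 = 2575 - \frac{87}{197} = \frac{507188}{197}$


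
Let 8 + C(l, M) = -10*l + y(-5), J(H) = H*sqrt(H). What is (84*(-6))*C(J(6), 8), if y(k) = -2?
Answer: 5040 + 30240*sqrt(6) ≈ 79113.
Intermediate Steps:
J(H) = H**(3/2)
C(l, M) = -10 - 10*l (C(l, M) = -8 + (-10*l - 2) = -8 + (-2 - 10*l) = -10 - 10*l)
(84*(-6))*C(J(6), 8) = (84*(-6))*(-10 - 60*sqrt(6)) = -504*(-10 - 60*sqrt(6)) = 5040 + 30240*sqrt(6)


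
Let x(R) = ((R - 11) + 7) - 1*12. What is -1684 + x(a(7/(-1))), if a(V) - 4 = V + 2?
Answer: -1701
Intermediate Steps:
a(V) = 6 + V (a(V) = 4 + (V + 2) = 4 + (2 + V) = 6 + V)
x(R) = -16 + R (x(R) = ((-11 + R) + 7) - 12 = (-4 + R) - 12 = -16 + R)
-1684 + x(a(7/(-1))) = -1684 + (-16 + (6 + 7/(-1))) = -1684 + (-16 + (6 + 7*(-1))) = -1684 + (-16 + (6 - 7)) = -1684 + (-16 - 1) = -1684 - 17 = -1701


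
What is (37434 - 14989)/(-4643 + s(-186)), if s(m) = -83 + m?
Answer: -22445/4912 ≈ -4.5694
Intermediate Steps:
(37434 - 14989)/(-4643 + s(-186)) = (37434 - 14989)/(-4643 + (-83 - 186)) = 22445/(-4643 - 269) = 22445/(-4912) = 22445*(-1/4912) = -22445/4912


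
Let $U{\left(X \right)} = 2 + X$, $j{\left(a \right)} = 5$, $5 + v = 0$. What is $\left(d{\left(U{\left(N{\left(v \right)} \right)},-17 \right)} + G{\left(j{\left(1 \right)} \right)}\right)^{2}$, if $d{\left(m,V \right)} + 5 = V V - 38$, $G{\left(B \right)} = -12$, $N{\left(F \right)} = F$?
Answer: $54756$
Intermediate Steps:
$v = -5$ ($v = -5 + 0 = -5$)
$d{\left(m,V \right)} = -43 + V^{2}$ ($d{\left(m,V \right)} = -5 + \left(V V - 38\right) = -5 + \left(V^{2} - 38\right) = -5 + \left(-38 + V^{2}\right) = -43 + V^{2}$)
$\left(d{\left(U{\left(N{\left(v \right)} \right)},-17 \right)} + G{\left(j{\left(1 \right)} \right)}\right)^{2} = \left(\left(-43 + \left(-17\right)^{2}\right) - 12\right)^{2} = \left(\left(-43 + 289\right) - 12\right)^{2} = \left(246 - 12\right)^{2} = 234^{2} = 54756$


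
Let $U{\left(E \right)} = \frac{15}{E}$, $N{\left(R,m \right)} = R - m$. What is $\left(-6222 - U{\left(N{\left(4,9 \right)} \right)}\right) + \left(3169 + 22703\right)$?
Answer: $19653$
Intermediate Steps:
$\left(-6222 - U{\left(N{\left(4,9 \right)} \right)}\right) + \left(3169 + 22703\right) = \left(-6222 - \frac{15}{4 - 9}\right) + \left(3169 + 22703\right) = \left(-6222 - \frac{15}{4 - 9}\right) + 25872 = \left(-6222 - \frac{15}{-5}\right) + 25872 = \left(-6222 - 15 \left(- \frac{1}{5}\right)\right) + 25872 = \left(-6222 - -3\right) + 25872 = \left(-6222 + 3\right) + 25872 = -6219 + 25872 = 19653$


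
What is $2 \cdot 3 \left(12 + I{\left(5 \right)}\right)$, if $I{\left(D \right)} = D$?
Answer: $102$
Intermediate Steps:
$2 \cdot 3 \left(12 + I{\left(5 \right)}\right) = 2 \cdot 3 \left(12 + 5\right) = 6 \cdot 17 = 102$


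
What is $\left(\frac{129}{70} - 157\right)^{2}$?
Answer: $\frac{117961321}{4900} \approx 24074.0$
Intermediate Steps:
$\left(\frac{129}{70} - 157\right)^{2} = \left(- \frac{10861}{70}\right)^{2} = \frac{117961321}{4900}$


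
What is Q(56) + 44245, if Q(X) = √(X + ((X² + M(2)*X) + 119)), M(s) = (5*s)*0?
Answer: 44245 + √3311 ≈ 44303.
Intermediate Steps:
M(s) = 0
Q(X) = √(119 + X + X²) (Q(X) = √(X + ((X² + 0*X) + 119)) = √(X + ((X² + 0) + 119)) = √(X + (X² + 119)) = √(X + (119 + X²)) = √(119 + X + X²))
Q(56) + 44245 = √(119 + 56 + 56²) + 44245 = √(119 + 56 + 3136) + 44245 = √3311 + 44245 = 44245 + √3311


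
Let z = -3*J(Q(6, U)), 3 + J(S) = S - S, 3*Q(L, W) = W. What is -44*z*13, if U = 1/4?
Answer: -5148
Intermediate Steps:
U = ¼ (U = 1*(¼) = ¼ ≈ 0.25000)
Q(L, W) = W/3
J(S) = -3 (J(S) = -3 + (S - S) = -3 + 0 = -3)
z = 9 (z = -3*(-3) = 9)
-44*z*13 = -44*9*13 = -396*13 = -5148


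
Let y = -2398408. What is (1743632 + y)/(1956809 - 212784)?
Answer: -654776/1744025 ≈ -0.37544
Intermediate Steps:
(1743632 + y)/(1956809 - 212784) = (1743632 - 2398408)/(1956809 - 212784) = -654776/1744025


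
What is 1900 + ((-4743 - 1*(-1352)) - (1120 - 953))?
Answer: -1658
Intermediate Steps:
1900 + ((-4743 - 1*(-1352)) - (1120 - 953)) = 1900 + ((-4743 + 1352) - 1*167) = 1900 + (-3391 - 167) = 1900 - 3558 = -1658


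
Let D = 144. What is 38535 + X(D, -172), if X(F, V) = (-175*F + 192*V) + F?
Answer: -19545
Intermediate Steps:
X(F, V) = -174*F + 192*V
38535 + X(D, -172) = 38535 + (-174*144 + 192*(-172)) = 38535 + (-25056 - 33024) = 38535 - 58080 = -19545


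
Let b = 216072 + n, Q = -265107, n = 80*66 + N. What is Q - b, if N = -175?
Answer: -486284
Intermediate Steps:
n = 5105 (n = 80*66 - 175 = 5280 - 175 = 5105)
b = 221177 (b = 216072 + 5105 = 221177)
Q - b = -265107 - 1*221177 = -265107 - 221177 = -486284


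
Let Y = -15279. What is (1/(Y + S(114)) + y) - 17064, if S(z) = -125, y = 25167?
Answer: 124818611/15404 ≈ 8103.0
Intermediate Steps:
(1/(Y + S(114)) + y) - 17064 = (1/(-15279 - 125) + 25167) - 17064 = (1/(-15404) + 25167) - 17064 = (-1/15404 + 25167) - 17064 = 387672467/15404 - 17064 = 124818611/15404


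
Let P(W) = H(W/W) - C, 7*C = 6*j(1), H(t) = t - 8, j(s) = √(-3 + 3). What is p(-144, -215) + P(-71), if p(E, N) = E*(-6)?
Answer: 857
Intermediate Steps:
p(E, N) = -6*E
j(s) = 0 (j(s) = √0 = 0)
H(t) = -8 + t
C = 0 (C = (6*0)/7 = (⅐)*0 = 0)
P(W) = -7 (P(W) = (-8 + W/W) - 1*0 = (-8 + 1) + 0 = -7 + 0 = -7)
p(-144, -215) + P(-71) = -6*(-144) - 7 = 864 - 7 = 857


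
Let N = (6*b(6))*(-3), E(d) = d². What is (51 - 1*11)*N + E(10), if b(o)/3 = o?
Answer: -12860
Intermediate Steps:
b(o) = 3*o
N = -324 (N = (6*(3*6))*(-3) = (6*18)*(-3) = 108*(-3) = -324)
(51 - 1*11)*N + E(10) = (51 - 1*11)*(-324) + 10² = (51 - 11)*(-324) + 100 = 40*(-324) + 100 = -12960 + 100 = -12860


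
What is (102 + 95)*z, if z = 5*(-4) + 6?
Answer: -2758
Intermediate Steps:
z = -14 (z = -20 + 6 = -14)
(102 + 95)*z = (102 + 95)*(-14) = 197*(-14) = -2758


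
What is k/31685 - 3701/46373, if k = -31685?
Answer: -50074/46373 ≈ -1.0798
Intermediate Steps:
k/31685 - 3701/46373 = -31685/31685 - 3701/46373 = -31685*1/31685 - 3701*1/46373 = -1 - 3701/46373 = -50074/46373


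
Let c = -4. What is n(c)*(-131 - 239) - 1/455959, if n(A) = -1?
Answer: 168704829/455959 ≈ 370.00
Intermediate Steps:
n(c)*(-131 - 239) - 1/455959 = -(-131 - 239) - 1/455959 = -1*(-370) - 1*1/455959 = 370 - 1/455959 = 168704829/455959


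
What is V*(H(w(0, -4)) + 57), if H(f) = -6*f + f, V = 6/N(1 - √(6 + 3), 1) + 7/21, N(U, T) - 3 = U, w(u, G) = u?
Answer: 361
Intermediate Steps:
N(U, T) = 3 + U
V = 19/3 (V = 6/(3 + (1 - √(6 + 3))) + 7/21 = 6/(3 + (1 - √9)) + 7*(1/21) = 6/(3 + (1 - 1*3)) + ⅓ = 6/(3 + (1 - 3)) + ⅓ = 6/(3 - 2) + ⅓ = 6/1 + ⅓ = 6*1 + ⅓ = 6 + ⅓ = 19/3 ≈ 6.3333)
H(f) = -5*f
V*(H(w(0, -4)) + 57) = 19*(-5*0 + 57)/3 = 19*(0 + 57)/3 = (19/3)*57 = 361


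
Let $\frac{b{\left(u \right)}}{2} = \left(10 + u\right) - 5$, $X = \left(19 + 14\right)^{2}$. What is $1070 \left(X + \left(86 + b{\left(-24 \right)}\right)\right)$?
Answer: $1216590$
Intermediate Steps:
$X = 1089$ ($X = 33^{2} = 1089$)
$b{\left(u \right)} = 10 + 2 u$ ($b{\left(u \right)} = 2 \left(\left(10 + u\right) - 5\right) = 2 \left(5 + u\right) = 10 + 2 u$)
$1070 \left(X + \left(86 + b{\left(-24 \right)}\right)\right) = 1070 \left(1089 + \left(86 + \left(10 + 2 \left(-24\right)\right)\right)\right) = 1070 \left(1089 + \left(86 + \left(10 - 48\right)\right)\right) = 1070 \left(1089 + \left(86 - 38\right)\right) = 1070 \left(1089 + 48\right) = 1070 \cdot 1137 = 1216590$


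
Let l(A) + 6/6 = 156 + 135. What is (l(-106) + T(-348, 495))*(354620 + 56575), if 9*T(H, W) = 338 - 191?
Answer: 125962735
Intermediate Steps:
l(A) = 290 (l(A) = -1 + (156 + 135) = -1 + 291 = 290)
T(H, W) = 49/3 (T(H, W) = (338 - 191)/9 = (1/9)*147 = 49/3)
(l(-106) + T(-348, 495))*(354620 + 56575) = (290 + 49/3)*(354620 + 56575) = (919/3)*411195 = 125962735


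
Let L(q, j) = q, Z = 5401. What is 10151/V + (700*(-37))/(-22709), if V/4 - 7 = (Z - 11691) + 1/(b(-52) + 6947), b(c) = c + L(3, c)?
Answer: 1449958654909/1968422160594 ≈ 0.73661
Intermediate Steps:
b(c) = 3 + c (b(c) = c + 3 = 3 + c)
V = -86680266/3449 (V = 28 + 4*((5401 - 11691) + 1/((3 - 52) + 6947)) = 28 + 4*(-6290 + 1/(-49 + 6947)) = 28 + 4*(-6290 + 1/6898) = 28 + 4*(-43388419/6898) = 28 - 86776838/3449 = -86680266/3449 ≈ -25132.)
10151/V + (700*(-37))/(-22709) = 10151/(-86680266/3449) + (700*(-37))/(-22709) = 10151*(-3449/86680266) - 25900*(-1/22709) = -35010799/86680266 + 25900/22709 = 1449958654909/1968422160594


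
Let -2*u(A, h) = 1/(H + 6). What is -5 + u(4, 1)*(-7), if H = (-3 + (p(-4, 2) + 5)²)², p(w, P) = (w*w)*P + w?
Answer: -1684859/336972 ≈ -5.0000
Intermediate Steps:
p(w, P) = w + P*w² (p(w, P) = w²*P + w = P*w² + w = w + P*w²)
H = 1179396 (H = (-3 + (-4*(1 + 2*(-4)) + 5)²)² = (-3 + (-4*(1 - 8) + 5)²)² = (-3 + (-4*(-7) + 5)²)² = (-3 + (28 + 5)²)² = (-3 + 33²)² = (-3 + 1089)² = 1086² = 1179396)
u(A, h) = -1/2358804 (u(A, h) = -1/(2*(1179396 + 6)) = -½/1179402 = -½*1/1179402 = -1/2358804)
-5 + u(4, 1)*(-7) = -5 - 1/2358804*(-7) = -5 + 1/336972 = -1684859/336972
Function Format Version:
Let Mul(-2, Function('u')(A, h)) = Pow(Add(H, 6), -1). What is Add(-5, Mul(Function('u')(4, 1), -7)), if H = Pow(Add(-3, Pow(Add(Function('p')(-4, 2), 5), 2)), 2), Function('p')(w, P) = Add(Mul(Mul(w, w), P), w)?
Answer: Rational(-1684859, 336972) ≈ -5.0000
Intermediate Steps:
Function('p')(w, P) = Add(w, Mul(P, Pow(w, 2))) (Function('p')(w, P) = Add(Mul(Pow(w, 2), P), w) = Add(Mul(P, Pow(w, 2)), w) = Add(w, Mul(P, Pow(w, 2))))
H = 1179396 (H = Pow(Add(-3, Pow(Add(Mul(-4, Add(1, Mul(2, -4))), 5), 2)), 2) = Pow(Add(-3, Pow(Add(Mul(-4, Add(1, -8)), 5), 2)), 2) = Pow(Add(-3, Pow(Add(Mul(-4, -7), 5), 2)), 2) = Pow(Add(-3, Pow(Add(28, 5), 2)), 2) = Pow(Add(-3, Pow(33, 2)), 2) = Pow(Add(-3, 1089), 2) = Pow(1086, 2) = 1179396)
Function('u')(A, h) = Rational(-1, 2358804) (Function('u')(A, h) = Mul(Rational(-1, 2), Pow(Add(1179396, 6), -1)) = Mul(Rational(-1, 2), Pow(1179402, -1)) = Mul(Rational(-1, 2), Rational(1, 1179402)) = Rational(-1, 2358804))
Add(-5, Mul(Function('u')(4, 1), -7)) = Add(-5, Mul(Rational(-1, 2358804), -7)) = Add(-5, Rational(1, 336972)) = Rational(-1684859, 336972)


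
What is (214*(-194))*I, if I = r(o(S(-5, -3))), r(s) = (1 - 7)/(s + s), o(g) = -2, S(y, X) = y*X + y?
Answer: -62274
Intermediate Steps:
S(y, X) = y + X*y (S(y, X) = X*y + y = y + X*y)
r(s) = -3/s (r(s) = -6*1/(2*s) = -3/s)
I = 3/2 (I = -3/(-2) = -3*(-½) = 3/2 ≈ 1.5000)
(214*(-194))*I = (214*(-194))*(3/2) = -41516*3/2 = -62274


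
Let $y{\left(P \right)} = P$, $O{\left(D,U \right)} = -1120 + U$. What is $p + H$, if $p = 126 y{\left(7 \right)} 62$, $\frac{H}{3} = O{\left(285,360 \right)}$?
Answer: $52404$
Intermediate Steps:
$H = -2280$ ($H = 3 \left(-1120 + 360\right) = 3 \left(-760\right) = -2280$)
$p = 54684$ ($p = 126 \cdot 7 \cdot 62 = 882 \cdot 62 = 54684$)
$p + H = 54684 - 2280 = 52404$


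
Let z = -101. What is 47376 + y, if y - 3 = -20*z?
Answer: 49399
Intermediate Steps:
y = 2023 (y = 3 - 20*(-101) = 3 + 2020 = 2023)
47376 + y = 47376 + 2023 = 49399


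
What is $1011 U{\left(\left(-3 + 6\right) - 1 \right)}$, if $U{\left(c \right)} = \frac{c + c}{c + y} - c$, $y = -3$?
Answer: $-6066$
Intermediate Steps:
$U{\left(c \right)} = - c + \frac{2 c}{-3 + c}$ ($U{\left(c \right)} = \frac{c + c}{c - 3} - c = \frac{2 c}{-3 + c} - c = - c + \frac{2 c}{-3 + c}$)
$1011 U{\left(\left(-3 + 6\right) - 1 \right)} = 1011 \frac{\left(\left(-3 + 6\right) - 1\right) \left(5 - \left(\left(-3 + 6\right) - 1\right)\right)}{-3 + \left(\left(-3 + 6\right) - 1\right)} = 1011 \frac{\left(3 - 1\right) \left(5 - \left(3 - 1\right)\right)}{-3 + \left(3 - 1\right)} = 1011 \frac{2 \left(5 - 2\right)}{-3 + 2} = 1011 \frac{2 \left(5 - 2\right)}{-1} = 1011 \cdot 2 \left(-1\right) 3 = 1011 \left(-6\right) = -6066$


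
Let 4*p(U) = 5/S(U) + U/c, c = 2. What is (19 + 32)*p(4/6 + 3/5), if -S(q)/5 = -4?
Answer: 901/80 ≈ 11.262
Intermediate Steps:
S(q) = 20 (S(q) = -5*(-4) = 20)
p(U) = 1/16 + U/8 (p(U) = (5/20 + U/2)/4 = (5*(1/20) + U*(1/2))/4 = (1/4 + U/2)/4 = 1/16 + U/8)
(19 + 32)*p(4/6 + 3/5) = (19 + 32)*(1/16 + (4/6 + 3/5)/8) = 51*(1/16 + (4*(1/6) + 3*(1/5))/8) = 51*(1/16 + (2/3 + 3/5)/8) = 51*(1/16 + (1/8)*(19/15)) = 51*(1/16 + 19/120) = 51*(53/240) = 901/80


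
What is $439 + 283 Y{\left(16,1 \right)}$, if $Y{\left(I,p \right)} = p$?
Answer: $722$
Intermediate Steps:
$439 + 283 Y{\left(16,1 \right)} = 439 + 283 \cdot 1 = 439 + 283 = 722$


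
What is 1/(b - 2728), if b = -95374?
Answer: -1/98102 ≈ -1.0193e-5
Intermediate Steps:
1/(b - 2728) = 1/(-95374 - 2728) = 1/(-98102) = -1/98102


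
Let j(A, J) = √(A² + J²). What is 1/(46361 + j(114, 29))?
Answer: 46361/2149328484 - √13837/2149328484 ≈ 2.1515e-5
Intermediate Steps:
1/(46361 + j(114, 29)) = 1/(46361 + √(114² + 29²)) = 1/(46361 + √(12996 + 841)) = 1/(46361 + √13837)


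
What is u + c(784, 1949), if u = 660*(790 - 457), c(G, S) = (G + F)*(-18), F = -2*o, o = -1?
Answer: 205632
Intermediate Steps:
F = 2 (F = -2*(-1) = 2)
c(G, S) = -36 - 18*G (c(G, S) = (G + 2)*(-18) = (2 + G)*(-18) = -36 - 18*G)
u = 219780 (u = 660*333 = 219780)
u + c(784, 1949) = 219780 + (-36 - 18*784) = 219780 + (-36 - 14112) = 219780 - 14148 = 205632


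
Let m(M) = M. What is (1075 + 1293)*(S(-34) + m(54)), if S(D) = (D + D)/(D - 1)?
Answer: 4636544/35 ≈ 1.3247e+5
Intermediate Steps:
S(D) = 2*D/(-1 + D) (S(D) = (2*D)/(-1 + D) = 2*D/(-1 + D))
(1075 + 1293)*(S(-34) + m(54)) = (1075 + 1293)*(2*(-34)/(-1 - 34) + 54) = 2368*(2*(-34)/(-35) + 54) = 2368*(2*(-34)*(-1/35) + 54) = 2368*(68/35 + 54) = 2368*(1958/35) = 4636544/35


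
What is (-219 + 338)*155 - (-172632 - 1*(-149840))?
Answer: 41237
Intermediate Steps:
(-219 + 338)*155 - (-172632 - 1*(-149840)) = 119*155 - (-172632 + 149840) = 18445 - 1*(-22792) = 18445 + 22792 = 41237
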